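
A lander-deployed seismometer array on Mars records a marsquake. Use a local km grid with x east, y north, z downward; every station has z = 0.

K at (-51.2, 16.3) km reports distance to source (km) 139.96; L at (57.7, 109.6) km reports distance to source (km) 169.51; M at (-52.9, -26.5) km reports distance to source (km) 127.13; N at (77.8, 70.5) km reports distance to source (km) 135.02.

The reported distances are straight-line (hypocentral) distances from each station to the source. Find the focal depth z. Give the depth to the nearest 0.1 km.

Each station gives a sphere (x−x_i)² + (y−y_i)² + z² = d_i² (stations at z=0).
Subtracting the K sphere from L and M: z² cancels, leaving linear equations in x and y:
217.8 x + 186.6 y = 3309.48
-3.4 x − 85.6 y = 4040.29
Solving: x ≈ 57.593, y ≈ -49.487 km (keep extra digits for the depth step; rounded: 57.6, -49.5).
Then from the K sphere: z² = 139.96² − (x + 51.2)² − (y − 16.3)² with x = 57.593, y = -49.487, so z ≈ 58.523 ≈ 58.5 km.

z ≈ 58.5 km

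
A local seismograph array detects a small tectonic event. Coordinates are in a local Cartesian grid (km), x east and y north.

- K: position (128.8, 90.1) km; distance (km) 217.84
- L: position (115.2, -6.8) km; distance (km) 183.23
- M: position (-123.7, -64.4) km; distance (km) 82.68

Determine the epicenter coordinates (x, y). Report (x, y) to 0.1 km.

-68.0 km east, -3.3 km north

Circle about each station: (x − 128.8)² + (y − 90.1)² = 217.84²; (x − 115.2)² + (y + 6.8)² = 183.23²; (x + 123.7)² + (y + 64.4)² = 82.68².
Subtracting pairs of circle equations eliminates x²+y² and gives linear equations (the radical axes):
-27.2 x − 193.8 y = 2490.86
-505.0 x − 309.0 y = 35359.88
Solving the 2×2 system: x ≈ -68.0, y ≈ -3.3 km.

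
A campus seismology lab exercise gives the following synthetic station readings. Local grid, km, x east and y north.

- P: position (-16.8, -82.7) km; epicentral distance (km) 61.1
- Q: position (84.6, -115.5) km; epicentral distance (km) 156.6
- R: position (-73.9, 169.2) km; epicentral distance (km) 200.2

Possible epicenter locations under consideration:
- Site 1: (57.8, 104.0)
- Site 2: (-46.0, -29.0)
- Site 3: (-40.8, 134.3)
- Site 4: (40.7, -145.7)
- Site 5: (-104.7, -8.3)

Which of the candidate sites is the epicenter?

For each candidate, compare |candidate − station| to the reported distance:
Site 1: residuals P 140.0, Q 64.5, R 53.2 → max 140.0 km
Site 2: residuals P 0.0, Q 0.0, R 0.0 → max 0.0 km
Site 3: residuals P 157.2, Q 122.9, R 152.1 → max 157.2 km
Site 4: residuals P 24.2, Q 103.3, R 134.9 → max 134.9 km
Site 5: residuals P 54.1, Q 60.9, R 20.0 → max 60.9 km
Only Site 2 has all residuals ≈ 0.

Site 2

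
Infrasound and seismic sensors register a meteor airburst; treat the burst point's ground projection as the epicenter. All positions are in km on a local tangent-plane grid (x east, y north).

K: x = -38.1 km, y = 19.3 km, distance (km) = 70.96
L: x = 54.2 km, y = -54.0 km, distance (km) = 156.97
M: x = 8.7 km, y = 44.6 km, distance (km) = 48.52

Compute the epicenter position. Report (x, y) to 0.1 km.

Circle about each station: (x + 38.1)² + (y − 19.3)² = 70.96²; (x − 54.2)² + (y + 54.0)² = 156.97²; (x − 8.7)² + (y − 44.6)² = 48.52².
Subtracting the K equation from the L and M equations removes the quadratic terms:
184.6 x − 146.6 y = -15574.72
93.6 x + 50.6 y = 2921.88
Solving the 2×2 system: x ≈ -15.6, y ≈ 86.6 km.

-15.6 km east, 86.6 km north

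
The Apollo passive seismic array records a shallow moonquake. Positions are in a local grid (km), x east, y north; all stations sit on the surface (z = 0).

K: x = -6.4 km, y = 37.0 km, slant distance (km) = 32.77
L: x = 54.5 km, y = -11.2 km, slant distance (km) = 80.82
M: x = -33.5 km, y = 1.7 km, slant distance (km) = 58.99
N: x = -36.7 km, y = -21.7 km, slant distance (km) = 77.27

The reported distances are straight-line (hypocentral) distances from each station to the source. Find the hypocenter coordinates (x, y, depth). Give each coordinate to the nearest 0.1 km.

x ≈ -0.5 km, y ≈ 38.5 km, depth ≈ 32.2 km

Each station gives a sphere (x−x_i)² + (y−y_i)² + z² = d_i² (stations at z=0).
Subtracting the K sphere from L and M: z² cancels, leaving linear equations in x and y:
121.8 x − 96.4 y = -3772.27
-54.2 x − 70.6 y = -2690.77
Solving: x ≈ -0.501, y ≈ 38.498 km (keep extra digits for the depth step; rounded: -0.5, 38.5).
Then from the K sphere: z² = 32.77² − (x + 6.4)² − (y − 37.0)² with x = -0.501, y = 38.498, so z ≈ 32.200 ≈ 32.2 km.
Check against N (with the unrounded solution): distance 77.27 ≈ 77.27 km. ✓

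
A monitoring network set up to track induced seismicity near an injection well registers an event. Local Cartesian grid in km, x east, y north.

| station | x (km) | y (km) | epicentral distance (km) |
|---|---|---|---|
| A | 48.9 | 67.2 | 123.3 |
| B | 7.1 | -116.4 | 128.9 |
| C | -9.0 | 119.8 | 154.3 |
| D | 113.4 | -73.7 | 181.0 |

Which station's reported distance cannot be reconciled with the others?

C

Solve using three stations at a time. Using A, B, D (subtract circle equations pairwise → linear system) gives (x, y) ≈ (-52.9, -2.3).
Distances from that point to each station vs reported:
  A: calculated 123.3 vs reported 123.3 → residual 0.0 km
  B: calculated 128.9 vs reported 128.9 → residual 0.0 km
  C: calculated 129.8 vs reported 154.3 → residual 24.5 km
  D: calculated 181.0 vs reported 181.0 → residual 0.0 km
A, B, D are mutually consistent (residuals ≈ 0); C is off by 24.5 km.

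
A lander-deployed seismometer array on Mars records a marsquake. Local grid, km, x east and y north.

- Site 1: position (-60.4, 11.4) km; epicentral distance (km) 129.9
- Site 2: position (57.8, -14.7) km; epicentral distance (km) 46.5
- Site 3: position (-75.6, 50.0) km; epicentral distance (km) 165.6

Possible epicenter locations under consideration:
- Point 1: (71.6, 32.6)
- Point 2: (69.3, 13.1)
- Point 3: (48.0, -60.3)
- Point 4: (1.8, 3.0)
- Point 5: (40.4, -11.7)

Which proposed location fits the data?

For each candidate, compare |candidate − station| to the reported distance:
Point 1: residuals Site 1 3.8, Site 2 2.8, Site 3 17.4 → max 17.4 km
Point 2: residuals Site 1 0.2, Site 2 16.4, Site 3 16.1 → max 16.4 km
Point 3: residuals Site 1 0.1, Site 2 0.1, Site 3 0.1 → max 0.1 km
Point 4: residuals Site 1 67.1, Site 2 12.2, Site 3 75.0 → max 75.0 km
Point 5: residuals Site 1 26.5, Site 2 28.8, Site 3 34.2 → max 34.2 km
Only Point 3 has all residuals ≈ 0.

Point 3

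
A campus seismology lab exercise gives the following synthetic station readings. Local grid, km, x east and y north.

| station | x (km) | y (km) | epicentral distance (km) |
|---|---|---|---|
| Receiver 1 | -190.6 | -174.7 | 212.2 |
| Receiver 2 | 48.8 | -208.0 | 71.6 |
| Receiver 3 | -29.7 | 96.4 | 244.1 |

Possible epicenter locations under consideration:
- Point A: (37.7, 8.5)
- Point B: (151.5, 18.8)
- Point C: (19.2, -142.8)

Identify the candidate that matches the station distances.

For each candidate, compare |candidate − station| to the reported distance:
Point A: residuals Receiver 1 80.5, Receiver 2 145.2, Receiver 3 133.3 → max 145.2 km
Point B: residuals Receiver 1 180.8, Receiver 2 177.4, Receiver 3 47.0 → max 180.8 km
Point C: residuals Receiver 1 0.0, Receiver 2 0.0, Receiver 3 0.0 → max 0.0 km
Only Point C has all residuals ≈ 0.

Point C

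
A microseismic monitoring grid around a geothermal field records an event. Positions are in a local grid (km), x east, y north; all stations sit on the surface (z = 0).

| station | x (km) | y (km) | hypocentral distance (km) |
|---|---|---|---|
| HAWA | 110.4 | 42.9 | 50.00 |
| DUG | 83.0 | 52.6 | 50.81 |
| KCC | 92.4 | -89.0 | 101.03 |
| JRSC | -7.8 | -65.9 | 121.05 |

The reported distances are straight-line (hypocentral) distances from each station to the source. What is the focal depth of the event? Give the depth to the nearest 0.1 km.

25.2 km

Each station gives a sphere (x−x_i)² + (y−y_i)² + z² = d_i² (stations at z=0).
Subtracting the HAWA sphere from DUG and KCC: z² cancels, leaving linear equations in x and y:
-54.8 x + 19.4 y = -4454.47
-36.0 x − 263.8 y = -5276.87
Solving: x ≈ 84.295, y ≈ 8.500 km (keep extra digits for the depth step; rounded: 84.3, 8.5).
Then from the HAWA sphere: z² = 50.00² − (x − 110.4)² − (y − 42.9)² with x = 84.295, y = 8.500, so z ≈ 25.203 ≈ 25.2 km.
Check against JRSC (with the unrounded solution): distance 121.05 ≈ 121.05 km. ✓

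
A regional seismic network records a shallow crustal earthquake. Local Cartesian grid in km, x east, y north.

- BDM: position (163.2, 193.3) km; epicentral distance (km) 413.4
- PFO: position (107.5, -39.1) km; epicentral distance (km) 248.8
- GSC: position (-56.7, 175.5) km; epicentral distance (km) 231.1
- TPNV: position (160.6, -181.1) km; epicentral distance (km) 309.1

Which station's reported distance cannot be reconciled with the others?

GSC

Solve using three stations at a time. Using BDM, PFO, TPNV (subtract circle equations pairwise → linear system) gives (x, y) ≈ (-135.6, -92.5).
Distances from that point to each station vs reported:
  BDM: calculated 413.4 vs reported 413.4 → residual 0.0 km
  PFO: calculated 248.9 vs reported 248.8 → residual 0.1 km
  GSC: calculated 279.3 vs reported 231.1 → residual 48.2 km
  TPNV: calculated 309.2 vs reported 309.1 → residual 0.1 km
BDM, PFO, TPNV are mutually consistent (residuals ≈ 0); GSC is off by 48.2 km.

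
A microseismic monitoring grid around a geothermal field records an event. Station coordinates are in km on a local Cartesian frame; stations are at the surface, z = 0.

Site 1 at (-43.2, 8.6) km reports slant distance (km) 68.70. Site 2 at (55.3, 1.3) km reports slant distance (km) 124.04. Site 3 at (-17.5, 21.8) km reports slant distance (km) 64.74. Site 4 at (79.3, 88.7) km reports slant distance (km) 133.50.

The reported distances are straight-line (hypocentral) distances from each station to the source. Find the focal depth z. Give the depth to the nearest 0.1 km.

Each station gives a sphere (x−x_i)² + (y−y_i)² + z² = d_i² (stations at z=0).
Subtracting the Site 1 sphere from Site 2 and Site 3: z² cancels, leaving linear equations in x and y:
197.0 x − 14.6 y = -9546.65
51.4 x + 26.4 y = -630.29
Solving: x ≈ -43.896, y ≈ 61.589 km (keep extra digits for the depth step; rounded: -43.9, 61.6).
Then from the Site 1 sphere: z² = 68.70² − (x + 43.2)² − (y − 8.6)² with x = -43.896, y = 61.589, so z ≈ 43.719 ≈ 43.7 km.

z ≈ 43.7 km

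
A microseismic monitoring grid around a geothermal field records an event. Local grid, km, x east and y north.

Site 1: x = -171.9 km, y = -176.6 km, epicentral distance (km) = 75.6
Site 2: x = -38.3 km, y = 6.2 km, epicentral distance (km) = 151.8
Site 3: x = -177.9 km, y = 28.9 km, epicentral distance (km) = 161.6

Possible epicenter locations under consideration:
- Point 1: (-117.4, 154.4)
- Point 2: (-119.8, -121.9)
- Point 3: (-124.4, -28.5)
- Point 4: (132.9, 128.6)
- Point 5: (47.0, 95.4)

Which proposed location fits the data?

For each candidate, compare |candidate − station| to the reported distance:
Point 1: residuals Site 1 259.9, Site 2 16.2, Site 3 22.3 → max 259.9 km
Point 2: residuals Site 1 0.1, Site 2 0.0, Site 3 0.0 → max 0.1 km
Point 3: residuals Site 1 79.9, Site 2 59.0, Site 3 83.1 → max 83.1 km
Point 4: residuals Site 1 355.7, Site 2 58.7, Site 3 164.8 → max 355.7 km
Point 5: residuals Site 1 273.5, Site 2 28.4, Site 3 72.9 → max 273.5 km
Only Point 2 has all residuals ≈ 0.

Point 2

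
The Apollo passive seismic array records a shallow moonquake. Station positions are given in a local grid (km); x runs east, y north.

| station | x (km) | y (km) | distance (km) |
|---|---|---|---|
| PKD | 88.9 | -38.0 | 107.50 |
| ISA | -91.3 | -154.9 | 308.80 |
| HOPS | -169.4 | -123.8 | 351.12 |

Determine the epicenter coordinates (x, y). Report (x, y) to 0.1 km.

(128.6, 61.9)

Circle about each station: (x − 88.9)² + (y + 38.0)² = 107.50²; (x + 91.3)² + (y + 154.9)² = 308.80²; (x + 169.4)² + (y + 123.8)² = 351.12².
Subtracting pairs of circle equations eliminates x²+y² and gives linear equations (the radical axes):
-360.4 x − 233.8 y = -60818.70
-516.6 x − 171.6 y = -77053.41
Solving the 2×2 system: x ≈ 128.6, y ≈ 61.9 km.
Check against PKD (with the unrounded x, y): √((x − 88.9)²+(y + 38.0)²) = 107.51 ≈ 107.50 km. ✓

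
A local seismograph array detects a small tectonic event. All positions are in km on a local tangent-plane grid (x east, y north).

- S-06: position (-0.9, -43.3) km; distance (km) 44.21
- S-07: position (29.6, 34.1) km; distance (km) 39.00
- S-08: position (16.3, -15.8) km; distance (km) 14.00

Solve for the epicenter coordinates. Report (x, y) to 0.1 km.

(14.6, -1.9)

Circle about each station: (x + 0.9)² + (y + 43.3)² = 44.21²; (x − 29.6)² + (y − 34.1)² = 39.00²; (x − 16.3)² + (y + 15.8)² = 14.00².
Subtracting the S-06 equation from the S-07 and S-08 equations removes the quadratic terms:
61.0 x + 154.8 y = 596.79
34.4 x + 55.0 y = 398.15
Solving the 2×2 system: x ≈ 14.6, y ≈ -1.9 km.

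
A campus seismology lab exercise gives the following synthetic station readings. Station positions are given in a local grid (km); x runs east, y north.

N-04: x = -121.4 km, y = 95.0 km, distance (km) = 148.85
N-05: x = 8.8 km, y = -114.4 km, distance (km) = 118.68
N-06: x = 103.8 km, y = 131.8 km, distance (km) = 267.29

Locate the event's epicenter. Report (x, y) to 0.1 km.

Circle about each station: (x + 121.4)² + (y − 95.0)² = 148.85²; (x − 8.8)² + (y + 114.4)² = 118.68²; (x − 103.8)² + (y − 131.8)² = 267.29².
Subtracting pairs of circle equations eliminates x²+y² and gives linear equations (the radical axes):
260.4 x − 418.8 y = -2526.78
450.4 x + 73.6 y = -44904.90
Solving the 2×2 system: x ≈ -91.4, y ≈ -50.8 km.

-91.4 km east, -50.8 km north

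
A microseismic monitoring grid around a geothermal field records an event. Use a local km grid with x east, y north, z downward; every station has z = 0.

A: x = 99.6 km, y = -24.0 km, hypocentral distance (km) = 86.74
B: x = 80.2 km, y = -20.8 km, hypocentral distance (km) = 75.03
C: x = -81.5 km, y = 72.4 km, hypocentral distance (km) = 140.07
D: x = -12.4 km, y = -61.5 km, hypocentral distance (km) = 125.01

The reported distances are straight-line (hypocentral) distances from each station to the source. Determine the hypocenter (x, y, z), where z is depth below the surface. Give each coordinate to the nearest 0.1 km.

x ≈ 51.6 km, y ≈ 41.4 km, depth ≈ 30.7 km

Each station gives a sphere (x−x_i)² + (y−y_i)² + z² = d_i² (stations at z=0).
Subtracting the A sphere from B and C: z² cancels, leaving linear equations in x and y:
-38.8 x + 6.4 y = -1737.15
-362.2 x + 192.8 y = -10707.93
Solving: x ≈ 51.601, y ≈ 41.400 km (keep extra digits for the depth step; rounded: 51.6, 41.4).
Then from the A sphere: z² = 86.74² − (x − 99.6)² − (y + 24.0)² with x = 51.601, y = 41.400, so z ≈ 30.704 ≈ 30.7 km.
Check against D (with the unrounded solution): distance 125.01 ≈ 125.01 km. ✓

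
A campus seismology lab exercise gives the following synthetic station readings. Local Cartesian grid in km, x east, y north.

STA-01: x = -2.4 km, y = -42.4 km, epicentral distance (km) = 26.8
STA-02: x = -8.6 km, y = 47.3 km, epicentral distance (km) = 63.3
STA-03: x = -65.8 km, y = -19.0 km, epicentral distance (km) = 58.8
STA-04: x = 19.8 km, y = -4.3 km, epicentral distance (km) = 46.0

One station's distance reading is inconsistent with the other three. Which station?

Solve using three stations at a time. Using STA-01, STA-02, STA-03 (subtract circle equations pairwise → linear system) gives (x, y) ≈ (-7.1, -16.0).
Distances from that point to each station vs reported:
  STA-01: calculated 26.8 vs reported 26.8 → residual 0.0 km
  STA-02: calculated 63.3 vs reported 63.3 → residual 0.0 km
  STA-03: calculated 58.8 vs reported 58.8 → residual 0.0 km
  STA-04: calculated 29.3 vs reported 46.0 → residual 16.7 km
STA-01, STA-02, STA-03 are mutually consistent (residuals ≈ 0); STA-04 is off by 16.7 km.

STA-04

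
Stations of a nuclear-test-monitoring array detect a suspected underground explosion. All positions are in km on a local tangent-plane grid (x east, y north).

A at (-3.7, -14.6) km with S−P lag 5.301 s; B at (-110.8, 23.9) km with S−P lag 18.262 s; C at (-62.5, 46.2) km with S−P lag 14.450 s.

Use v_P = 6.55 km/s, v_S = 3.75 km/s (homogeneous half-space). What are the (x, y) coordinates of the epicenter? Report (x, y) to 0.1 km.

Distance from S−P lag: d = Δt · v_P v_S / (v_P − v_S) = Δt · (6.55·3.75)/(6.55−3.75) ≈ 8.7723·Δt.
So d_A = 46.50, d_B = 160.20, d_C = 126.76 km.
Circle about each station: (x + 3.7)² + (y + 14.6)² = 46.50²; (x + 110.8)² + (y − 23.9)² = 160.20²; (x + 62.5)² + (y − 46.2)² = 126.76².
Subtracting pairs of circle equations eliminates x²+y² and gives linear equations (the radical axes):
-214.2 x + 77.0 y = -10880.79
-117.6 x + 121.6 y = -8092.01
Solving the 2×2 system: x ≈ 41.2, y ≈ -26.7 km.

x ≈ 41.2 km, y ≈ -26.7 km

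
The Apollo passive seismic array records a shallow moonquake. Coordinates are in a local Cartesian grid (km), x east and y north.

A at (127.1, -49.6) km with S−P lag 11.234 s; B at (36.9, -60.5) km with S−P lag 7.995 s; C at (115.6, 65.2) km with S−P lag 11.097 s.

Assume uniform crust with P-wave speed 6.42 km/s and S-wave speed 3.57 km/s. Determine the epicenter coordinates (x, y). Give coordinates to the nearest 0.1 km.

Distance from S−P lag: d = Δt · v_P v_S / (v_P − v_S) = Δt · (6.42·3.57)/(6.42−3.57) ≈ 8.0419·Δt.
So d_A = 90.34, d_B = 64.29, d_C = 89.24 km.
Circle about each station: (x − 127.1)² + (y + 49.6)² = 90.34²; (x − 36.9)² + (y + 60.5)² = 64.29²; (x − 115.6)² + (y − 65.2)² = 89.24².
Subtracting the A equation from the B and C equations removes the quadratic terms:
-180.4 x − 21.8 y = -9564.60
-23.0 x + 229.6 y = -802.63
Solving the 2×2 system: x ≈ 52.8, y ≈ 1.8 km.
Check against A (with the unrounded x, y): √((x − 127.1)²+(y + 49.6)²) = 90.34 ≈ 90.34 km. ✓

x ≈ 52.8 km, y ≈ 1.8 km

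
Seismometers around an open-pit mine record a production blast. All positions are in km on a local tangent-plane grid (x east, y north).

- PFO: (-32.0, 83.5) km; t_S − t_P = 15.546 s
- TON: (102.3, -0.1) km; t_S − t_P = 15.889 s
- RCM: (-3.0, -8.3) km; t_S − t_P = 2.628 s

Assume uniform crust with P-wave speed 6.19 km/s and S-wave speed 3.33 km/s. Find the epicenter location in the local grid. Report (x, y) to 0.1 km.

Distance from S−P lag: d = Δt · v_P v_S / (v_P − v_S) = Δt · (6.19·3.33)/(6.19−3.33) ≈ 7.2072·Δt.
So d_PFO = 112.04, d_TON = 114.52, d_RCM = 18.94 km.
Circle about each station: (x + 32.0)² + (y − 83.5)² = 112.04²; (x − 102.3)² + (y + 0.1)² = 114.52²; (x + 3.0)² + (y + 8.3)² = 18.94².
Subtracting pairs of circle equations eliminates x²+y² and gives linear equations (the radical axes):
268.6 x − 167.2 y = 1907.18
58.0 x − 183.6 y = 4275.88
Solving the 2×2 system: x ≈ -9.2, y ≈ -26.2 km.
Check against PFO (with the unrounded x, y): √((x + 32.0)²+(y − 83.5)²) = 112.04 ≈ 112.04 km. ✓

-9.2 km east, -26.2 km north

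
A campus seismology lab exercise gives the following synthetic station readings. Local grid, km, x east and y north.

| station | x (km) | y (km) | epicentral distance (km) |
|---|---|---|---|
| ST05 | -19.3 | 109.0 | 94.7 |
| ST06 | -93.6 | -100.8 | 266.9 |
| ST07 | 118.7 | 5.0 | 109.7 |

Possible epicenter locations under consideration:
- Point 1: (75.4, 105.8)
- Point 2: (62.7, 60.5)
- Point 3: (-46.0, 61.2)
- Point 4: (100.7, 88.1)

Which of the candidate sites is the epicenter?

For each candidate, compare |candidate − station| to the reported distance:
Point 1: residuals ST05 0.1, ST06 0.0, ST07 0.0 → max 0.1 km
Point 2: residuals ST05 0.6, ST06 42.3, ST07 30.9 → max 42.3 km
Point 3: residuals ST05 39.9, ST06 98.1, ST07 64.3 → max 98.1 km
Point 4: residuals ST05 27.1, ST06 4.1, ST07 24.7 → max 27.1 km
Only Point 1 has all residuals ≈ 0.

Point 1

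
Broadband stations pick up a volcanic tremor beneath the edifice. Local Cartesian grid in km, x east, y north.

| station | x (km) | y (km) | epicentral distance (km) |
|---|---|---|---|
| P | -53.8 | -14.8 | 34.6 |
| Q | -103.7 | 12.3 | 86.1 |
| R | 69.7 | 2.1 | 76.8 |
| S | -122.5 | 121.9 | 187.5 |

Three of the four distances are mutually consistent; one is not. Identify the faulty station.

Solve using three stations at a time. Using P, Q, S (subtract circle equations pairwise → linear system) gives (x, y) ≈ (-41.4, -47.2).
Distances from that point to each station vs reported:
  P: calculated 34.7 vs reported 34.6 → residual 0.1 km
  Q: calculated 86.1 vs reported 86.1 → residual 0.0 km
  R: calculated 121.5 vs reported 76.8 → residual 44.7 km
  S: calculated 187.5 vs reported 187.5 → residual 0.0 km
P, Q, S are mutually consistent (residuals ≈ 0); R is off by 44.7 km.

R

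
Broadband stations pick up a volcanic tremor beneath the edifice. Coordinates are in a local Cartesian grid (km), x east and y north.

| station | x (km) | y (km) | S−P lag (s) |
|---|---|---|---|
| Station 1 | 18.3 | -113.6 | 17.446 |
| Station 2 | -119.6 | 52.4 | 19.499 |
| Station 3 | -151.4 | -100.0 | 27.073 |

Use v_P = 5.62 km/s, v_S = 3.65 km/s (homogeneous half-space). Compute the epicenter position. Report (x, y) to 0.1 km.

(83.4, 56.0)

Distance from S−P lag: d = Δt · v_P v_S / (v_P − v_S) = Δt · (5.62·3.65)/(5.62−3.65) ≈ 10.4127·Δt.
So d_Station 1 = 181.66, d_Station 2 = 203.04, d_Station 3 = 281.90 km.
Circle about each station: (x − 18.3)² + (y + 113.6)² = 181.66²; (x + 119.6)² + (y − 52.4)² = 203.04²; (x + 151.4)² + (y + 100.0)² = 281.90².
Subtracting the Station 1 equation from the Station 2 and Station 3 equations removes the quadratic terms:
-275.8 x + 332.0 y = -4414.82
-339.4 x + 27.2 y = -26785.14
Solving the 2×2 system: x ≈ 83.4, y ≈ 56.0 km.
Check against Station 1 (with the unrounded x, y): √((x − 18.3)²+(y + 113.6)²) = 181.66 ≈ 181.66 km. ✓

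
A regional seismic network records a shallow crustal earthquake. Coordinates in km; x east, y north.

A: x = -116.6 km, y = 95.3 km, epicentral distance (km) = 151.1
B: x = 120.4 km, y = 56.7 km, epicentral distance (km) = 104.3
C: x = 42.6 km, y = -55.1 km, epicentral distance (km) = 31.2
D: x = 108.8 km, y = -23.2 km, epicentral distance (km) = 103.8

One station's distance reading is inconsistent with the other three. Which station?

Solve using three stations at a time. Using A, B, D (subtract circle equations pairwise → linear system) gives (x, y) ≈ (19.6, 29.9).
Distances from that point to each station vs reported:
  A: calculated 151.1 vs reported 151.1 → residual 0.0 km
  B: calculated 104.3 vs reported 104.3 → residual 0.0 km
  C: calculated 88.0 vs reported 31.2 → residual 56.8 km
  D: calculated 103.8 vs reported 103.8 → residual 0.0 km
A, B, D are mutually consistent (residuals ≈ 0); C is off by 56.8 km.

C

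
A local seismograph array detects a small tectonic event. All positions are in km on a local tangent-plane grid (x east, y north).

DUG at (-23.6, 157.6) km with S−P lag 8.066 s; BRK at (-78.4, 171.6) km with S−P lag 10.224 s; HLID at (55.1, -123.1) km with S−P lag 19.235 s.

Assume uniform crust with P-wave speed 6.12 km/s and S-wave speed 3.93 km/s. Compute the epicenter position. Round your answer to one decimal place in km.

-31.9 km east, 69.4 km north

Distance from S−P lag: d = Δt · v_P v_S / (v_P − v_S) = Δt · (6.12·3.93)/(6.12−3.93) ≈ 10.9825·Δt.
So d_DUG = 88.58, d_BRK = 112.28, d_HLID = 211.25 km.
Circle about each station: (x + 23.6)² + (y − 157.6)² = 88.58²; (x + 78.4)² + (y − 171.6)² = 112.28²; (x − 55.1)² + (y + 123.1)² = 211.25².
Subtracting pairs of circle equations eliminates x²+y² and gives linear equations (the radical axes):
-109.6 x + 28.0 y = 5438.02
157.4 x − 561.4 y = -43985.25
Solving the 2×2 system: x ≈ -31.9, y ≈ 69.4 km.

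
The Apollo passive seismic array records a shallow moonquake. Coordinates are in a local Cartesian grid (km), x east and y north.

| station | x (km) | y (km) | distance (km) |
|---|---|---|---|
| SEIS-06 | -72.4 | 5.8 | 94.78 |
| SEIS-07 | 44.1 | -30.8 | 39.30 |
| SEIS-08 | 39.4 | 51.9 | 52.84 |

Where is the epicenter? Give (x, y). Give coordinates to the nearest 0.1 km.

x ≈ 22.3 km, y ≈ 1.9 km

Circle about each station: (x + 72.4)² + (y − 5.8)² = 94.78²; (x − 44.1)² + (y + 30.8)² = 39.30²; (x − 39.4)² + (y − 51.9)² = 52.84².
Subtracting the SEIS-06 equation from the SEIS-07 and SEIS-08 equations removes the quadratic terms:
233.0 x − 73.2 y = 5056.81
223.6 x + 92.2 y = 5161.75
Solving the 2×2 system: x ≈ 22.3, y ≈ 1.9 km.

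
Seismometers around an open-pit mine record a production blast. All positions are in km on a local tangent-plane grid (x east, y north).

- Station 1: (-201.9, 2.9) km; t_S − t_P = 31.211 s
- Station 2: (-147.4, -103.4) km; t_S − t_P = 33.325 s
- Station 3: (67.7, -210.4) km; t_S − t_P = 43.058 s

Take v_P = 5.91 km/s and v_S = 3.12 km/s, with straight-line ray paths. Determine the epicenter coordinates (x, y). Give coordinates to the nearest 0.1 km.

-5.1 km east, 64.7 km north

Distance from S−P lag: d = Δt · v_P v_S / (v_P − v_S) = Δt · (5.91·3.12)/(5.91−3.12) ≈ 6.6090·Δt.
So d_Station 1 = 206.27, d_Station 2 = 220.25, d_Station 3 = 284.57 km.
Circle about each station: (x + 201.9)² + (y − 2.9)² = 206.27²; (x + 147.4)² + (y + 103.4)² = 220.25²; (x − 67.7)² + (y + 210.4)² = 284.57².
Subtracting the Station 1 equation from the Station 2 and Station 3 equations removes the quadratic terms:
109.0 x − 212.6 y = -14316.45
539.2 x − 426.6 y = -30353.34
Solving the 2×2 system: x ≈ -5.1, y ≈ 64.7 km.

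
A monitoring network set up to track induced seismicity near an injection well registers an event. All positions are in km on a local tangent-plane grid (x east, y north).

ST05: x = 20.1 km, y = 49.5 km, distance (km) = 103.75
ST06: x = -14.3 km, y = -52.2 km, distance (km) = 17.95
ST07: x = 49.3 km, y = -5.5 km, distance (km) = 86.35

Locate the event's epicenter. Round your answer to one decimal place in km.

x ≈ -29.0 km, y ≈ -41.9 km

Circle about each station: (x − 20.1)² + (y − 49.5)² = 103.75²; (x + 14.3)² + (y + 52.2)² = 17.95²; (x − 49.3)² + (y + 5.5)² = 86.35².
Subtracting the ST05 equation from the ST06 and ST07 equations removes the quadratic terms:
-68.8 x − 203.4 y = 10516.93
58.4 x − 110.0 y = 2914.22
Solving the 2×2 system: x ≈ -29.0, y ≈ -41.9 km.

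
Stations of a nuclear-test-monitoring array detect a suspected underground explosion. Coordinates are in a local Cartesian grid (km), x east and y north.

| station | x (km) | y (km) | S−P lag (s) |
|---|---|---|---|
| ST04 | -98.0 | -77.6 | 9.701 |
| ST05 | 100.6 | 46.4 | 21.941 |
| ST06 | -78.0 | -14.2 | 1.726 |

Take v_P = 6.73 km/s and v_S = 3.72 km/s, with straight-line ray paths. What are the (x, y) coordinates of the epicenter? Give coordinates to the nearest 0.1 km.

(-75.9, -0.0)

Distance from S−P lag: d = Δt · v_P v_S / (v_P − v_S) = Δt · (6.73·3.72)/(6.73−3.72) ≈ 8.3175·Δt.
So d_ST04 = 80.69, d_ST05 = 182.49, d_ST06 = 14.36 km.
Circle about each station: (x + 98.0)² + (y + 77.6)² = 80.69²; (x − 100.6)² + (y − 46.4)² = 182.49²; (x + 78.0)² + (y + 14.2)² = 14.36².
Subtracting the ST04 equation from the ST05 and ST06 equations removes the quadratic terms:
397.2 x + 248.0 y = -30144.16
40.0 x + 126.8 y = -3035.45
Solving the 2×2 system: x ≈ -75.9, y ≈ -0.0 km.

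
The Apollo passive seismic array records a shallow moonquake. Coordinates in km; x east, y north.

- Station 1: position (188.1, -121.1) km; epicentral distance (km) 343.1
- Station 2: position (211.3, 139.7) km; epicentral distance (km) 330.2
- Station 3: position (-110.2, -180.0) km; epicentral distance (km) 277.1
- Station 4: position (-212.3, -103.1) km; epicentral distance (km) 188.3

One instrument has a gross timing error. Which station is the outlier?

Solve using three stations at a time. Using Station 1, Station 2, Station 4 (subtract circle equations pairwise → linear system) gives (x, y) ≈ (-107.4, 53.3).
Distances from that point to each station vs reported:
  Station 1: calculated 343.1 vs reported 343.1 → residual 0.0 km
  Station 2: calculated 330.2 vs reported 330.2 → residual 0.0 km
  Station 3: calculated 233.3 vs reported 277.1 → residual 43.8 km
  Station 4: calculated 188.3 vs reported 188.3 → residual 0.0 km
Station 1, Station 2, Station 4 are mutually consistent (residuals ≈ 0); Station 3 is off by 43.8 km.

Station 3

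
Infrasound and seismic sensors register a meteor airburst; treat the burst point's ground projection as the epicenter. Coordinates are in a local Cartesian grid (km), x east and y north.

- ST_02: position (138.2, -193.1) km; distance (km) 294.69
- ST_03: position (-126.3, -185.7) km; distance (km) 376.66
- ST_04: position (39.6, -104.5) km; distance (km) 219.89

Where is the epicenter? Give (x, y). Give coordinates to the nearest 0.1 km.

Circle about each station: (x − 138.2)² + (y + 193.1)² = 294.69²; (x + 126.3)² + (y + 185.7)² = 376.66²; (x − 39.6)² + (y + 104.5)² = 219.89².
Subtracting pairs of circle equations eliminates x²+y² and gives linear equations (the radical axes):
-529.0 x + 14.8 y = -60981.23
-197.2 x + 177.2 y = -5407.86
Solving the 2×2 system: x ≈ 118.1, y ≈ 100.9 km.

x ≈ 118.1 km, y ≈ 100.9 km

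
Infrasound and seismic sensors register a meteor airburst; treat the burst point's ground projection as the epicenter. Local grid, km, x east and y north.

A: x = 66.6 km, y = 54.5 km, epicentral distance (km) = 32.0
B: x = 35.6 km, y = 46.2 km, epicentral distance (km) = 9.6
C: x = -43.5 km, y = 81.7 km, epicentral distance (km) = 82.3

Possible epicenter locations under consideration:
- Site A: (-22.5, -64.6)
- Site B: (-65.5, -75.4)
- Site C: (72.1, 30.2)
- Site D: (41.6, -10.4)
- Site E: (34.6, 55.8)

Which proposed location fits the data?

For each candidate, compare |candidate − station| to the reported distance:
Site A: residuals A 116.7, B 115.5, C 65.5 → max 116.7 km
Site B: residuals A 153.3, B 148.5, C 76.3 → max 153.3 km
Site C: residuals A 7.1, B 30.3, C 44.3 → max 44.3 km
Site D: residuals A 37.5, B 47.3, C 43.1 → max 47.3 km
Site E: residuals A 0.0, B 0.1, C 0.0 → max 0.1 km
Only Site E has all residuals ≈ 0.

Site E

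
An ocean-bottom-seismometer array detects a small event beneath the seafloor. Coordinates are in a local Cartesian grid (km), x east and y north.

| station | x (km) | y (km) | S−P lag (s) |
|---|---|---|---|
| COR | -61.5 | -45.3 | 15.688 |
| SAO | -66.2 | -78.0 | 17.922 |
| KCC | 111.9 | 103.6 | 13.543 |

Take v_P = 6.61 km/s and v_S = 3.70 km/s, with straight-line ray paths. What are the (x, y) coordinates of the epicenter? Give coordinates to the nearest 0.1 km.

x ≈ 61.8 km, y ≈ 1.4 km

Distance from S−P lag: d = Δt · v_P v_S / (v_P − v_S) = Δt · (6.61·3.70)/(6.61−3.70) ≈ 8.4045·Δt.
So d_COR = 131.85, d_SAO = 150.62, d_KCC = 113.82 km.
Circle about each station: (x + 61.5)² + (y + 45.3)² = 131.85²; (x + 66.2)² + (y + 78.0)² = 150.62²; (x − 111.9)² + (y − 103.6)² = 113.82².
Subtracting pairs of circle equations eliminates x²+y² and gives linear equations (the radical axes):
-9.4 x − 65.4 y = -669.86
346.8 x + 297.8 y = 21849.66
Solving the 2×2 system: x ≈ 61.8, y ≈ 1.4 km.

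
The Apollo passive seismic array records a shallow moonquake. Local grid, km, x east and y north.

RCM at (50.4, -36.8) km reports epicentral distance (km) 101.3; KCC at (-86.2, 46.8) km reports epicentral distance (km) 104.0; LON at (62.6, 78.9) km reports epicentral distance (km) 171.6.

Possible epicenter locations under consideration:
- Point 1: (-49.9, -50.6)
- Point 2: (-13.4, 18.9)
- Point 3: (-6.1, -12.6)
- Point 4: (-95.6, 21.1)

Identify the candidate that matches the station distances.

For each candidate, compare |candidate − station| to the reported distance:
Point 1: residuals RCM 0.1, KCC 0.1, LON 0.1 → max 0.1 km
Point 2: residuals RCM 16.6, KCC 26.0, LON 74.8 → max 74.8 km
Point 3: residuals RCM 39.8, KCC 4.3, LON 57.2 → max 57.2 km
Point 4: residuals RCM 55.8, KCC 76.6, LON 3.2 → max 76.6 km
Only Point 1 has all residuals ≈ 0.

Point 1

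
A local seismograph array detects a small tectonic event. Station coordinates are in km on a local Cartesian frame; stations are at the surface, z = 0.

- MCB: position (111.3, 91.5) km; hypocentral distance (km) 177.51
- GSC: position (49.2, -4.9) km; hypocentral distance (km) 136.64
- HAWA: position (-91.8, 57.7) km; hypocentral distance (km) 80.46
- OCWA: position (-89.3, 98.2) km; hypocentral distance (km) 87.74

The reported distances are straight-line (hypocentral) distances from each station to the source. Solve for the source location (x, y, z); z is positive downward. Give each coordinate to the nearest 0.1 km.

(-49.5, 60.3, 68.4)

Each station gives a sphere (x−x_i)² + (y−y_i)² + z² = d_i² (stations at z=0).
Subtracting the MCB sphere from GSC and HAWA: z² cancels, leaving linear equations in x and y:
-124.2 x − 192.8 y = -5475.98
-406.2 x − 67.6 y = 16032.58
Solving: x ≈ -49.504, y ≈ 60.292 km (keep extra digits for the depth step; rounded: -49.5, 60.3).
Then from the MCB sphere: z² = 177.51² − (x − 111.3)² − (y − 91.5)² with x = -49.504, y = 60.292, so z ≈ 68.395 ≈ 68.4 km.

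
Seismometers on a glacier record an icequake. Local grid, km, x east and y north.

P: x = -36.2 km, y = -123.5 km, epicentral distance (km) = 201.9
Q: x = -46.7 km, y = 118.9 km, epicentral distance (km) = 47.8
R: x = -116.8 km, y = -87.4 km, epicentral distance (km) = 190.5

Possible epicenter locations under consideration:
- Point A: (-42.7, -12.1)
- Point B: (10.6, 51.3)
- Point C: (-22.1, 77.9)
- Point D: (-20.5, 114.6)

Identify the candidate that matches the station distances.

Point C

For each candidate, compare |candidate − station| to the reported distance:
Point A: residuals P 90.3, Q 83.3, R 84.9 → max 90.3 km
Point B: residuals P 20.9, Q 40.8, R 2.2 → max 40.8 km
Point C: residuals P 0.0, Q 0.0, R 0.0 → max 0.0 km
Point D: residuals P 36.7, Q 21.2, R 33.3 → max 36.7 km
Only Point C has all residuals ≈ 0.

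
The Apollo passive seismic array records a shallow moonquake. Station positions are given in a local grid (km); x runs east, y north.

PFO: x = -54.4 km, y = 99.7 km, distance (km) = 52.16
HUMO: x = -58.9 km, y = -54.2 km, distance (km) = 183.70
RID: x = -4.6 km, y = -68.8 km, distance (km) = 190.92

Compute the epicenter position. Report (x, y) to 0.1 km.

(-7.3, 122.1)

Circle about each station: (x + 54.4)² + (y − 99.7)² = 52.16²; (x + 58.9)² + (y + 54.2)² = 183.70²; (x + 4.6)² + (y + 68.8)² = 190.92².
Subtracting the PFO equation from the HUMO and RID equations removes the quadratic terms:
-9.0 x − 307.8 y = -37517.62
99.6 x − 337.0 y = -41874.63
Solving the 2×2 system: x ≈ -7.3, y ≈ 122.1 km.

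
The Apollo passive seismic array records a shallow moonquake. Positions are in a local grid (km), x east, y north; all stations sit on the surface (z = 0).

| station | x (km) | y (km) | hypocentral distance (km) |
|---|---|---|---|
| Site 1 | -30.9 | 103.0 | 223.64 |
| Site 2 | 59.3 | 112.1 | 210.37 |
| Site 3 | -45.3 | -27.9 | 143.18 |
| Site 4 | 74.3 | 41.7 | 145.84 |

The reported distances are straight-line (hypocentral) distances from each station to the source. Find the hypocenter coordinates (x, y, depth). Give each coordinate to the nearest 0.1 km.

Each station gives a sphere (x−x_i)² + (y−y_i)² + z² = d_i² (stations at z=0).
Subtracting the Site 1 sphere from Site 2 and Site 3: z² cancels, leaving linear equations in x and y:
180.4 x + 18.2 y = 10278.40
-28.8 x − 261.8 y = 20781.03
Solving: x ≈ 65.713, y ≈ -86.606 km (keep extra digits for the depth step; rounded: 65.7, -86.6).
Then from the Site 1 sphere: z² = 223.64² − (x + 30.9)² − (y − 103.0)² with x = 65.713, y = -86.606, so z ≈ 68.777 ≈ 68.8 km.

(65.7, -86.6, 68.8)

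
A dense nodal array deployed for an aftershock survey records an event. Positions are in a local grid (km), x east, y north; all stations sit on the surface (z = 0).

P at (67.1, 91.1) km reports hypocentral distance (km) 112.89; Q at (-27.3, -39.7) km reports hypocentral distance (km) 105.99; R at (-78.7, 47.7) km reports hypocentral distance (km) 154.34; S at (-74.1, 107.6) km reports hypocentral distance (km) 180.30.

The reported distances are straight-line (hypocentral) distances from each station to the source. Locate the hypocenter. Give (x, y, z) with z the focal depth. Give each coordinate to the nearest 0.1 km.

x ≈ 54.3 km, y ≈ -4.9 km, depth ≈ 58.0 km

Each station gives a sphere (x−x_i)² + (y−y_i)² + z² = d_i² (stations at z=0).
Subtracting the P sphere from Q and R: z² cancels, leaving linear equations in x and y:
-188.8 x − 261.6 y = -8969.97
-291.6 x − 86.8 y = -15409.32
Solving: x ≈ 54.303, y ≈ -4.903 km (keep extra digits for the depth step; rounded: 54.3, -4.9).
Then from the P sphere: z² = 112.89² − (x − 67.1)² − (y − 91.1)² with x = 54.303, y = -4.903, so z ≈ 57.998 ≈ 58.0 km.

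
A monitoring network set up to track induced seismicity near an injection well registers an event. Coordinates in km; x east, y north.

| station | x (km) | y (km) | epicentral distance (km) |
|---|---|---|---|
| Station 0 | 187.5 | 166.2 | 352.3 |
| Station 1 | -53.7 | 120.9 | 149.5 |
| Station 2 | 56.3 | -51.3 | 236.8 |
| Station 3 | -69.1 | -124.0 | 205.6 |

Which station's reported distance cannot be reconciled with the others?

Solve using three stations at a time. Using Station 0, Station 2, Station 3 (subtract circle equations pairwise → linear system) gives (x, y) ≈ (-149.9, 65.0).
Distances from that point to each station vs reported:
  Station 0: calculated 352.3 vs reported 352.3 → residual 0.0 km
  Station 1: calculated 111.3 vs reported 149.5 → residual 38.2 km
  Station 2: calculated 236.8 vs reported 236.8 → residual 0.0 km
  Station 3: calculated 205.6 vs reported 205.6 → residual 0.0 km
Station 0, Station 2, Station 3 are mutually consistent (residuals ≈ 0); Station 1 is off by 38.2 km.

Station 1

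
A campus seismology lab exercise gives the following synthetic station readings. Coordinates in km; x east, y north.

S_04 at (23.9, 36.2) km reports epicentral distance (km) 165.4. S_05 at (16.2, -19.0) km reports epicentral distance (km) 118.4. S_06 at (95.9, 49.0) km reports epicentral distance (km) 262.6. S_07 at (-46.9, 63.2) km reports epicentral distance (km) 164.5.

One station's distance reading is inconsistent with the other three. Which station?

S_06

Solve using three stations at a time. Using S_04, S_05, S_07 (subtract circle equations pairwise → linear system) gives (x, y) ≈ (-70.5, -99.6).
Distances from that point to each station vs reported:
  S_04: calculated 165.4 vs reported 165.4 → residual 0.0 km
  S_05: calculated 118.4 vs reported 118.4 → residual 0.0 km
  S_06: calculated 223.1 vs reported 262.6 → residual 39.5 km
  S_07: calculated 164.5 vs reported 164.5 → residual 0.0 km
S_04, S_05, S_07 are mutually consistent (residuals ≈ 0); S_06 is off by 39.5 km.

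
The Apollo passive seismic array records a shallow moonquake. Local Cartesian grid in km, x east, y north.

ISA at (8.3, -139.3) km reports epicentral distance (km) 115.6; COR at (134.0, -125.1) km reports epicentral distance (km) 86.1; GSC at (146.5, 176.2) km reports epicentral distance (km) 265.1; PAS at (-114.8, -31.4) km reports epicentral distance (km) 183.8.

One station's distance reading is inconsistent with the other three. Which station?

Solve using three stations at a time. Using COR, GSC, PAS (subtract circle equations pairwise → linear system) gives (x, y) ≈ (63.6, -75.6).
Distances from that point to each station vs reported:
  ISA: calculated 84.4 vs reported 115.6 → residual 31.2 km
  COR: calculated 86.1 vs reported 86.1 → residual 0.0 km
  GSC: calculated 265.1 vs reported 265.1 → residual 0.0 km
  PAS: calculated 183.8 vs reported 183.8 → residual 0.0 km
COR, GSC, PAS are mutually consistent (residuals ≈ 0); ISA is off by 31.2 km.

ISA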